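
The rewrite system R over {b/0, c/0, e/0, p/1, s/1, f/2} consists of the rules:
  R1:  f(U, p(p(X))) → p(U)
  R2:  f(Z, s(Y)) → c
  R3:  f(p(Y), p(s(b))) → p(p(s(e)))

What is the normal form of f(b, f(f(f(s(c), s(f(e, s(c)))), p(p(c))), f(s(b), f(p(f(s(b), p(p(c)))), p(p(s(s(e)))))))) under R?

p(b)

1. f(b, f(f(f(s(c), s(f(e, s(c)))), p(p(c))), f(s(b), f(p(f(s(b), p(p(c)))), p(p(s(s(e))))))))  →  f(b, f(p(f(s(c), s(f(e, s(c))))), f(s(b), f(p(f(s(b), p(p(c)))), p(p(s(s(e))))))))   [R1 at 2.1]
2. f(b, f(p(f(s(c), s(f(e, s(c))))), f(s(b), f(p(f(s(b), p(p(c)))), p(p(s(s(e))))))))  →  f(b, f(p(c), f(s(b), f(p(f(s(b), p(p(c)))), p(p(s(s(e))))))))   [R2 at 2.1.1]
3. f(b, f(p(c), f(s(b), f(p(f(s(b), p(p(c)))), p(p(s(s(e))))))))  →  f(b, f(p(c), f(s(b), p(p(f(s(b), p(p(c))))))))   [R1 at 2.2.2]
4. f(b, f(p(c), f(s(b), p(p(f(s(b), p(p(c))))))))  →  f(b, f(p(c), p(s(b))))   [R1 at 2.2]
5. f(b, f(p(c), p(s(b))))  →  f(b, p(p(s(e))))   [R3 at 2]
6. f(b, p(p(s(e))))  →  p(b)   [R1 at ε]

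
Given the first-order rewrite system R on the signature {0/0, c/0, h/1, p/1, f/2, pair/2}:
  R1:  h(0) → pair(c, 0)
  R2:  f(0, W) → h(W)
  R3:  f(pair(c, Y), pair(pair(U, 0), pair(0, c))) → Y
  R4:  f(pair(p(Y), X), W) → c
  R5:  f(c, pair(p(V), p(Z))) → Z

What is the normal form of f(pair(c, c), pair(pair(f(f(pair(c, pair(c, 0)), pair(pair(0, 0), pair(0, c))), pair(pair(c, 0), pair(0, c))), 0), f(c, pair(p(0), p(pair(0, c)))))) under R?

c

1. f(pair(c, c), pair(pair(f(f(pair(c, pair(c, 0)), pair(pair(0, 0), pair(0, c))), pair(pair(c, 0), pair(0, c))), 0), f(c, pair(p(0), p(pair(0, c))))))  →  f(pair(c, c), pair(pair(f(pair(c, 0), pair(pair(c, 0), pair(0, c))), 0), f(c, pair(p(0), p(pair(0, c))))))   [R3 at 2.1.1.1]
2. f(pair(c, c), pair(pair(f(pair(c, 0), pair(pair(c, 0), pair(0, c))), 0), f(c, pair(p(0), p(pair(0, c))))))  →  f(pair(c, c), pair(pair(0, 0), f(c, pair(p(0), p(pair(0, c))))))   [R3 at 2.1.1]
3. f(pair(c, c), pair(pair(0, 0), f(c, pair(p(0), p(pair(0, c))))))  →  f(pair(c, c), pair(pair(0, 0), pair(0, c)))   [R5 at 2.2]
4. f(pair(c, c), pair(pair(0, 0), pair(0, c)))  →  c   [R3 at ε]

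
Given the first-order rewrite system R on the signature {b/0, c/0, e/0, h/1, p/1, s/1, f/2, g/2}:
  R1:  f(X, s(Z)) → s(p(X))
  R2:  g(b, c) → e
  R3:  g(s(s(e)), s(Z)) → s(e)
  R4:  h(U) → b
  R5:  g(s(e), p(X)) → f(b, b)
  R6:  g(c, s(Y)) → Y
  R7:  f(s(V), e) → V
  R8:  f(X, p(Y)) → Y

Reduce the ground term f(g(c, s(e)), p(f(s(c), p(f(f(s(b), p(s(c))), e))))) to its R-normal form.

1. f(g(c, s(e)), p(f(s(c), p(f(f(s(b), p(s(c))), e)))))  →  f(s(c), p(f(f(s(b), p(s(c))), e)))   [R8 at ε]
2. f(s(c), p(f(f(s(b), p(s(c))), e)))  →  f(f(s(b), p(s(c))), e)   [R8 at ε]
3. f(f(s(b), p(s(c))), e)  →  f(s(c), e)   [R8 at 1]
4. f(s(c), e)  →  c   [R7 at ε]

c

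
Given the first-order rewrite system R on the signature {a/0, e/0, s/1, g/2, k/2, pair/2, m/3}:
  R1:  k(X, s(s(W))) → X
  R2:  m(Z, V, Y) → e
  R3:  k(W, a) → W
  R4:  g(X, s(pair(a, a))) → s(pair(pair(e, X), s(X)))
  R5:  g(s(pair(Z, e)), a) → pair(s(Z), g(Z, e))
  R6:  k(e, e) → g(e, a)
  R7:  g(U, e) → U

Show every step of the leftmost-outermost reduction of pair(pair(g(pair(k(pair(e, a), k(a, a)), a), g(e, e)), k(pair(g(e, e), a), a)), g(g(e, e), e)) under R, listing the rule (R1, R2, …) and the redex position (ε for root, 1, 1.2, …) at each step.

1. pair(pair(g(pair(k(pair(e, a), k(a, a)), a), g(e, e)), k(pair(g(e, e), a), a)), g(g(e, e), e))  →  pair(pair(g(pair(k(pair(e, a), a), a), g(e, e)), k(pair(g(e, e), a), a)), g(g(e, e), e))   [R3 at 1.1.1.1.2]
2. pair(pair(g(pair(k(pair(e, a), a), a), g(e, e)), k(pair(g(e, e), a), a)), g(g(e, e), e))  →  pair(pair(g(pair(pair(e, a), a), g(e, e)), k(pair(g(e, e), a), a)), g(g(e, e), e))   [R3 at 1.1.1.1]
3. pair(pair(g(pair(pair(e, a), a), g(e, e)), k(pair(g(e, e), a), a)), g(g(e, e), e))  →  pair(pair(g(pair(pair(e, a), a), e), k(pair(g(e, e), a), a)), g(g(e, e), e))   [R7 at 1.1.2]
4. pair(pair(g(pair(pair(e, a), a), e), k(pair(g(e, e), a), a)), g(g(e, e), e))  →  pair(pair(pair(pair(e, a), a), k(pair(g(e, e), a), a)), g(g(e, e), e))   [R7 at 1.1]
5. pair(pair(pair(pair(e, a), a), k(pair(g(e, e), a), a)), g(g(e, e), e))  →  pair(pair(pair(pair(e, a), a), pair(g(e, e), a)), g(g(e, e), e))   [R3 at 1.2]
6. pair(pair(pair(pair(e, a), a), pair(g(e, e), a)), g(g(e, e), e))  →  pair(pair(pair(pair(e, a), a), pair(e, a)), g(g(e, e), e))   [R7 at 1.2.1]
7. pair(pair(pair(pair(e, a), a), pair(e, a)), g(g(e, e), e))  →  pair(pair(pair(pair(e, a), a), pair(e, a)), g(e, e))   [R7 at 2]
8. pair(pair(pair(pair(e, a), a), pair(e, a)), g(e, e))  →  pair(pair(pair(pair(e, a), a), pair(e, a)), e)   [R7 at 2]

pair(pair(pair(pair(e, a), a), pair(e, a)), e)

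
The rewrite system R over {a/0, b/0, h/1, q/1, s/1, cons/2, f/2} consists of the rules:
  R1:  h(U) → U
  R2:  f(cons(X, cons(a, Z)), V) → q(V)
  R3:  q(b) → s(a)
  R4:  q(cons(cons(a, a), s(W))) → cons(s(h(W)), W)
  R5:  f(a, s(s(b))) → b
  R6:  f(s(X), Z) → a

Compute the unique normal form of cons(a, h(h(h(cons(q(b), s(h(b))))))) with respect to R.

1. cons(a, h(h(h(cons(q(b), s(h(b)))))))  →  cons(a, h(h(cons(q(b), s(h(b))))))   [R1 at 2]
2. cons(a, h(h(cons(q(b), s(h(b))))))  →  cons(a, h(cons(q(b), s(h(b)))))   [R1 at 2]
3. cons(a, h(cons(q(b), s(h(b)))))  →  cons(a, cons(q(b), s(h(b))))   [R1 at 2]
4. cons(a, cons(q(b), s(h(b))))  →  cons(a, cons(s(a), s(h(b))))   [R3 at 2.1]
5. cons(a, cons(s(a), s(h(b))))  →  cons(a, cons(s(a), s(b)))   [R1 at 2.2.1]

cons(a, cons(s(a), s(b)))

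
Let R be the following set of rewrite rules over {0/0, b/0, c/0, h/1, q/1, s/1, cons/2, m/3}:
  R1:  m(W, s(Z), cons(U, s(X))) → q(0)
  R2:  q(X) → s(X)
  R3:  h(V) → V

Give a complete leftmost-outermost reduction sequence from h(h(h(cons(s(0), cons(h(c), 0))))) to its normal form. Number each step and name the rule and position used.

1. h(h(h(cons(s(0), cons(h(c), 0)))))  →  h(h(cons(s(0), cons(h(c), 0))))   [R3 at ε]
2. h(h(cons(s(0), cons(h(c), 0))))  →  h(cons(s(0), cons(h(c), 0)))   [R3 at ε]
3. h(cons(s(0), cons(h(c), 0)))  →  cons(s(0), cons(h(c), 0))   [R3 at ε]
4. cons(s(0), cons(h(c), 0))  →  cons(s(0), cons(c, 0))   [R3 at 2.1]

cons(s(0), cons(c, 0))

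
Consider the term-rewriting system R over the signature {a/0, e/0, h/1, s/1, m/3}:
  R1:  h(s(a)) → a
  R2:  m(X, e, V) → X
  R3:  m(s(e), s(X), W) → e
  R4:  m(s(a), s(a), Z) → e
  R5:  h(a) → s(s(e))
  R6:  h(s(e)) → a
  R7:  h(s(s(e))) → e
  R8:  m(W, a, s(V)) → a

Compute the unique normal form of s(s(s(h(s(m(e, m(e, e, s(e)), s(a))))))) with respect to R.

s(s(s(a)))

1. s(s(s(h(s(m(e, m(e, e, s(e)), s(a)))))))  →  s(s(s(h(s(m(e, e, s(a)))))))   [R2 at 1.1.1.1.1.2]
2. s(s(s(h(s(m(e, e, s(a)))))))  →  s(s(s(h(s(e)))))   [R2 at 1.1.1.1.1]
3. s(s(s(h(s(e)))))  →  s(s(s(a)))   [R6 at 1.1.1]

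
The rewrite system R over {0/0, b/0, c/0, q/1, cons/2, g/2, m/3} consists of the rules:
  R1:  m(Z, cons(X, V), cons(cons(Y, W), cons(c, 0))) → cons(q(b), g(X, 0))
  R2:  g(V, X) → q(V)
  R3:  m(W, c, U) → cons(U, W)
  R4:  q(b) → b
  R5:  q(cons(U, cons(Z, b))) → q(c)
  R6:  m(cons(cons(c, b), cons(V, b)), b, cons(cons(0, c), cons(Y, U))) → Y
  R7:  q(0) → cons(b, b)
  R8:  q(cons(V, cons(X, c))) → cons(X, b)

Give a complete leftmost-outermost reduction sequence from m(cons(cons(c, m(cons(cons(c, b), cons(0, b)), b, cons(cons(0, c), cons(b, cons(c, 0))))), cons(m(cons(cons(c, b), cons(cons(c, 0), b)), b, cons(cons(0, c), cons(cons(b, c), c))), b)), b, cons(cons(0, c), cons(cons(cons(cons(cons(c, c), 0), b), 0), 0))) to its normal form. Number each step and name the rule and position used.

cons(cons(cons(cons(c, c), 0), b), 0)

1. m(cons(cons(c, m(cons(cons(c, b), cons(0, b)), b, cons(cons(0, c), cons(b, cons(c, 0))))), cons(m(cons(cons(c, b), cons(cons(c, 0), b)), b, cons(cons(0, c), cons(cons(b, c), c))), b)), b, cons(cons(0, c), cons(cons(cons(cons(cons(c, c), 0), b), 0), 0)))  →  m(cons(cons(c, b), cons(m(cons(cons(c, b), cons(cons(c, 0), b)), b, cons(cons(0, c), cons(cons(b, c), c))), b)), b, cons(cons(0, c), cons(cons(cons(cons(cons(c, c), 0), b), 0), 0)))   [R6 at 1.1.2]
2. m(cons(cons(c, b), cons(m(cons(cons(c, b), cons(cons(c, 0), b)), b, cons(cons(0, c), cons(cons(b, c), c))), b)), b, cons(cons(0, c), cons(cons(cons(cons(cons(c, c), 0), b), 0), 0)))  →  cons(cons(cons(cons(c, c), 0), b), 0)   [R6 at ε]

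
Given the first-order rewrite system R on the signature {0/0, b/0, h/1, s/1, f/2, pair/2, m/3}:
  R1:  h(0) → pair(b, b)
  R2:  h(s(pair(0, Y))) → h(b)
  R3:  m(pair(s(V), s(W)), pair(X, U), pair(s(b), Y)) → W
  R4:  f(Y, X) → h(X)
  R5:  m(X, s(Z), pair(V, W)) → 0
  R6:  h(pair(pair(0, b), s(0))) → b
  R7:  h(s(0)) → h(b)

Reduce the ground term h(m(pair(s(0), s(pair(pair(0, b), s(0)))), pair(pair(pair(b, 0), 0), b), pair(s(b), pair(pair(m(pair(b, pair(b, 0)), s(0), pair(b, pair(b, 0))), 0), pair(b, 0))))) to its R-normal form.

b

1. h(m(pair(s(0), s(pair(pair(0, b), s(0)))), pair(pair(pair(b, 0), 0), b), pair(s(b), pair(pair(m(pair(b, pair(b, 0)), s(0), pair(b, pair(b, 0))), 0), pair(b, 0)))))  →  h(pair(pair(0, b), s(0)))   [R3 at 1]
2. h(pair(pair(0, b), s(0)))  →  b   [R6 at ε]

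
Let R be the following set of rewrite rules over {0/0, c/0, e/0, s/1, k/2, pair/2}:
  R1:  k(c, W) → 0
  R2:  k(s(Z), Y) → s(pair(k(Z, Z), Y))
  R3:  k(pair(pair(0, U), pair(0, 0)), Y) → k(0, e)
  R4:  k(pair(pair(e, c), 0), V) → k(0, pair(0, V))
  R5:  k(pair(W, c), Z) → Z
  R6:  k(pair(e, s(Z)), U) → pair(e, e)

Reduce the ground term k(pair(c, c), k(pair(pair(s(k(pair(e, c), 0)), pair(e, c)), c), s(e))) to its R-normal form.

s(e)

1. k(pair(c, c), k(pair(pair(s(k(pair(e, c), 0)), pair(e, c)), c), s(e)))  →  k(pair(pair(s(k(pair(e, c), 0)), pair(e, c)), c), s(e))   [R5 at ε]
2. k(pair(pair(s(k(pair(e, c), 0)), pair(e, c)), c), s(e))  →  s(e)   [R5 at ε]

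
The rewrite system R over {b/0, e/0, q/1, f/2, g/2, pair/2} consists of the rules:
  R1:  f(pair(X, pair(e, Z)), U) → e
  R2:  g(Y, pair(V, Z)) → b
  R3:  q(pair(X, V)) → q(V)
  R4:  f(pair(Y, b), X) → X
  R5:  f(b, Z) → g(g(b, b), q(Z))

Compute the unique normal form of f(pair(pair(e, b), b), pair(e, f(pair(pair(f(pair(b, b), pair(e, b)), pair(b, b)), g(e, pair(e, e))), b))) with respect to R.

pair(e, b)

1. f(pair(pair(e, b), b), pair(e, f(pair(pair(f(pair(b, b), pair(e, b)), pair(b, b)), g(e, pair(e, e))), b)))  →  pair(e, f(pair(pair(f(pair(b, b), pair(e, b)), pair(b, b)), g(e, pair(e, e))), b))   [R4 at ε]
2. pair(e, f(pair(pair(f(pair(b, b), pair(e, b)), pair(b, b)), g(e, pair(e, e))), b))  →  pair(e, f(pair(pair(pair(e, b), pair(b, b)), g(e, pair(e, e))), b))   [R4 at 2.1.1.1]
3. pair(e, f(pair(pair(pair(e, b), pair(b, b)), g(e, pair(e, e))), b))  →  pair(e, f(pair(pair(pair(e, b), pair(b, b)), b), b))   [R2 at 2.1.2]
4. pair(e, f(pair(pair(pair(e, b), pair(b, b)), b), b))  →  pair(e, b)   [R4 at 2]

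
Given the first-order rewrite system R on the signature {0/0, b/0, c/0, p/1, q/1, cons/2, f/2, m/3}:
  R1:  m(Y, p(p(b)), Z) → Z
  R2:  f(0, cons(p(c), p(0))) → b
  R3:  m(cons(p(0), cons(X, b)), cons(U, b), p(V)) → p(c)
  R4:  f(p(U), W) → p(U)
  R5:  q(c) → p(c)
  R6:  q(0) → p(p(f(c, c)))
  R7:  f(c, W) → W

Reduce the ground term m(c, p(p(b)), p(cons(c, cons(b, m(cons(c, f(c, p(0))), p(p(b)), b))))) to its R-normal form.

1. m(c, p(p(b)), p(cons(c, cons(b, m(cons(c, f(c, p(0))), p(p(b)), b)))))  →  p(cons(c, cons(b, m(cons(c, f(c, p(0))), p(p(b)), b))))   [R1 at ε]
2. p(cons(c, cons(b, m(cons(c, f(c, p(0))), p(p(b)), b))))  →  p(cons(c, cons(b, b)))   [R1 at 1.2.2]

p(cons(c, cons(b, b)))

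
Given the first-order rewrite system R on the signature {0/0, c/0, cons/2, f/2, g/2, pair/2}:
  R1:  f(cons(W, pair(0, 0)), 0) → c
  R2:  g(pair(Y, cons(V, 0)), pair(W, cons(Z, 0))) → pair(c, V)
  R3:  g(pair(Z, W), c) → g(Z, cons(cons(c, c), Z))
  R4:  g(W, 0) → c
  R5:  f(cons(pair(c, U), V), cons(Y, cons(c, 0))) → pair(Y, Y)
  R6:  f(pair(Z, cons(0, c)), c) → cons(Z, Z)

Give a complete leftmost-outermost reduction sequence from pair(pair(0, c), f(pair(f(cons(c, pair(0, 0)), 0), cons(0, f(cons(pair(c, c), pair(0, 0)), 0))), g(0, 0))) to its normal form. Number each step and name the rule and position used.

pair(pair(0, c), cons(c, c))

1. pair(pair(0, c), f(pair(f(cons(c, pair(0, 0)), 0), cons(0, f(cons(pair(c, c), pair(0, 0)), 0))), g(0, 0)))  →  pair(pair(0, c), f(pair(c, cons(0, f(cons(pair(c, c), pair(0, 0)), 0))), g(0, 0)))   [R1 at 2.1.1]
2. pair(pair(0, c), f(pair(c, cons(0, f(cons(pair(c, c), pair(0, 0)), 0))), g(0, 0)))  →  pair(pair(0, c), f(pair(c, cons(0, c)), g(0, 0)))   [R1 at 2.1.2.2]
3. pair(pair(0, c), f(pair(c, cons(0, c)), g(0, 0)))  →  pair(pair(0, c), f(pair(c, cons(0, c)), c))   [R4 at 2.2]
4. pair(pair(0, c), f(pair(c, cons(0, c)), c))  →  pair(pair(0, c), cons(c, c))   [R6 at 2]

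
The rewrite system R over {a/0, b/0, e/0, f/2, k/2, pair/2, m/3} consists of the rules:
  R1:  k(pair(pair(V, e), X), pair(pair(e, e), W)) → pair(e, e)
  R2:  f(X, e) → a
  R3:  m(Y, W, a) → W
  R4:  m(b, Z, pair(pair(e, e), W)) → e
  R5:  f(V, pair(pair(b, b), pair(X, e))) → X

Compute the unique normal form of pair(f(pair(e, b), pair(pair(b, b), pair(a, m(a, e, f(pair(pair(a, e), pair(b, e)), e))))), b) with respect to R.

1. pair(f(pair(e, b), pair(pair(b, b), pair(a, m(a, e, f(pair(pair(a, e), pair(b, e)), e))))), b)  →  pair(f(pair(e, b), pair(pair(b, b), pair(a, m(a, e, a)))), b)   [R2 at 1.2.2.2.3]
2. pair(f(pair(e, b), pair(pair(b, b), pair(a, m(a, e, a)))), b)  →  pair(f(pair(e, b), pair(pair(b, b), pair(a, e))), b)   [R3 at 1.2.2.2]
3. pair(f(pair(e, b), pair(pair(b, b), pair(a, e))), b)  →  pair(a, b)   [R5 at 1]

pair(a, b)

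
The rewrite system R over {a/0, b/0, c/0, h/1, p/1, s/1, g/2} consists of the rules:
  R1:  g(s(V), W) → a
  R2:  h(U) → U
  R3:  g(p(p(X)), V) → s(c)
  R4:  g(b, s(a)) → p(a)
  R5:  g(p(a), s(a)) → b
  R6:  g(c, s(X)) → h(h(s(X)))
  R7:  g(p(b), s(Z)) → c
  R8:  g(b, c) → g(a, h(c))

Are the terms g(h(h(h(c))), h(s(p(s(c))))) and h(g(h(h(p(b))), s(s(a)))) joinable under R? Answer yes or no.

no — NF(t₁) = s(p(s(c))), NF(t₂) = c

Reduce t₁ = g(h(h(h(c))), h(s(p(s(c))))):
1. g(h(h(h(c))), h(s(p(s(c)))))  →  g(h(h(c)), h(s(p(s(c)))))   [R2 at 1]
2. g(h(h(c)), h(s(p(s(c)))))  →  g(h(c), h(s(p(s(c)))))   [R2 at 1]
3. g(h(c), h(s(p(s(c)))))  →  g(c, h(s(p(s(c)))))   [R2 at 1]
4. g(c, h(s(p(s(c)))))  →  g(c, s(p(s(c))))   [R2 at 2]
5. g(c, s(p(s(c))))  →  h(h(s(p(s(c)))))   [R6 at ε]
6. h(h(s(p(s(c)))))  →  h(s(p(s(c))))   [R2 at ε]
7. h(s(p(s(c))))  →  s(p(s(c)))   [R2 at ε]

Reduce t₂ = h(g(h(h(p(b))), s(s(a)))):
1. h(g(h(h(p(b))), s(s(a))))  →  g(h(h(p(b))), s(s(a)))   [R2 at ε]
2. g(h(h(p(b))), s(s(a)))  →  g(h(p(b)), s(s(a)))   [R2 at 1]
3. g(h(p(b)), s(s(a)))  →  g(p(b), s(s(a)))   [R2 at 1]
4. g(p(b), s(s(a)))  →  c   [R7 at ε]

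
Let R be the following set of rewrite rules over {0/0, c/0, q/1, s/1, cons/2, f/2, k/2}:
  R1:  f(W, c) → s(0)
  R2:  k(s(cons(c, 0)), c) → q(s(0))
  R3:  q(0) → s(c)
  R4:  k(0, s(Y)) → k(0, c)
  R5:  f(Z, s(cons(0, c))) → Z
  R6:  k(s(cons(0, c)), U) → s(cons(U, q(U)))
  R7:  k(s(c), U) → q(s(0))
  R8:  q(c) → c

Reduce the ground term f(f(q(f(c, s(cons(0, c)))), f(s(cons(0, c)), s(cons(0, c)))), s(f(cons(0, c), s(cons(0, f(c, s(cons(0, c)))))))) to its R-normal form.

c

1. f(f(q(f(c, s(cons(0, c)))), f(s(cons(0, c)), s(cons(0, c)))), s(f(cons(0, c), s(cons(0, f(c, s(cons(0, c))))))))  →  f(f(q(c), f(s(cons(0, c)), s(cons(0, c)))), s(f(cons(0, c), s(cons(0, f(c, s(cons(0, c))))))))   [R5 at 1.1.1]
2. f(f(q(c), f(s(cons(0, c)), s(cons(0, c)))), s(f(cons(0, c), s(cons(0, f(c, s(cons(0, c))))))))  →  f(f(c, f(s(cons(0, c)), s(cons(0, c)))), s(f(cons(0, c), s(cons(0, f(c, s(cons(0, c))))))))   [R8 at 1.1]
3. f(f(c, f(s(cons(0, c)), s(cons(0, c)))), s(f(cons(0, c), s(cons(0, f(c, s(cons(0, c))))))))  →  f(f(c, s(cons(0, c))), s(f(cons(0, c), s(cons(0, f(c, s(cons(0, c))))))))   [R5 at 1.2]
4. f(f(c, s(cons(0, c))), s(f(cons(0, c), s(cons(0, f(c, s(cons(0, c))))))))  →  f(c, s(f(cons(0, c), s(cons(0, f(c, s(cons(0, c))))))))   [R5 at 1]
5. f(c, s(f(cons(0, c), s(cons(0, f(c, s(cons(0, c))))))))  →  f(c, s(f(cons(0, c), s(cons(0, c)))))   [R5 at 2.1.2.1.2]
6. f(c, s(f(cons(0, c), s(cons(0, c)))))  →  f(c, s(cons(0, c)))   [R5 at 2.1]
7. f(c, s(cons(0, c)))  →  c   [R5 at ε]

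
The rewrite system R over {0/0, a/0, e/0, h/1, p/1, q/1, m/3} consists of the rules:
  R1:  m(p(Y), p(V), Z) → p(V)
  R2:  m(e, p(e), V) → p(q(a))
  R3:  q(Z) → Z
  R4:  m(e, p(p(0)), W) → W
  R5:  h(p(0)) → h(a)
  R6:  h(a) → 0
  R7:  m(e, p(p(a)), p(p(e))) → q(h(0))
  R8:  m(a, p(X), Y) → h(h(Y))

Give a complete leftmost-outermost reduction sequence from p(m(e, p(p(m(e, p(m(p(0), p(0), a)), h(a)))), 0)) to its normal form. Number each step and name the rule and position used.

1. p(m(e, p(p(m(e, p(m(p(0), p(0), a)), h(a)))), 0))  →  p(m(e, p(p(m(e, p(p(0)), h(a)))), 0))   [R1 at 1.2.1.1.2.1]
2. p(m(e, p(p(m(e, p(p(0)), h(a)))), 0))  →  p(m(e, p(p(h(a))), 0))   [R4 at 1.2.1.1]
3. p(m(e, p(p(h(a))), 0))  →  p(m(e, p(p(0)), 0))   [R6 at 1.2.1.1]
4. p(m(e, p(p(0)), 0))  →  p(0)   [R4 at 1]

p(0)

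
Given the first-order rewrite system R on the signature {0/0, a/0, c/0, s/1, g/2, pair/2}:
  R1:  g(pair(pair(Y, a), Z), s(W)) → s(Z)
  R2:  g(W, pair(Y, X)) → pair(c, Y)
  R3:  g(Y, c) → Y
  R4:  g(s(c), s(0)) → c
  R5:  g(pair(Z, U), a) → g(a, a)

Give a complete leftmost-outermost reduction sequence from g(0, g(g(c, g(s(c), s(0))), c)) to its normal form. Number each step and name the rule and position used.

0

1. g(0, g(g(c, g(s(c), s(0))), c))  →  g(0, g(c, g(s(c), s(0))))   [R3 at 2]
2. g(0, g(c, g(s(c), s(0))))  →  g(0, g(c, c))   [R4 at 2.2]
3. g(0, g(c, c))  →  g(0, c)   [R3 at 2]
4. g(0, c)  →  0   [R3 at ε]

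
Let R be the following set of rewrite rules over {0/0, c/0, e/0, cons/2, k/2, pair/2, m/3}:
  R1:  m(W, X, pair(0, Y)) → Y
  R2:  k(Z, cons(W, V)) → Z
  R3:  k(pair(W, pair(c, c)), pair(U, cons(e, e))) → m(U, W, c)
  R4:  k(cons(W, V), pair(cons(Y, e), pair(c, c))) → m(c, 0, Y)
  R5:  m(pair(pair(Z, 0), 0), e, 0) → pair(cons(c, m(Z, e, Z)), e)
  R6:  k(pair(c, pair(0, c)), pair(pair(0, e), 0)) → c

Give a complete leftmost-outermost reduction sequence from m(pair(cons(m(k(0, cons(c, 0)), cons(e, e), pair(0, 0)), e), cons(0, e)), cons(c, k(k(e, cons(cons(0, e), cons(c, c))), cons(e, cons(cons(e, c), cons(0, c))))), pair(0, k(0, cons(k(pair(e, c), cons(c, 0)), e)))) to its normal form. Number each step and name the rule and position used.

1. m(pair(cons(m(k(0, cons(c, 0)), cons(e, e), pair(0, 0)), e), cons(0, e)), cons(c, k(k(e, cons(cons(0, e), cons(c, c))), cons(e, cons(cons(e, c), cons(0, c))))), pair(0, k(0, cons(k(pair(e, c), cons(c, 0)), e))))  →  k(0, cons(k(pair(e, c), cons(c, 0)), e))   [R1 at ε]
2. k(0, cons(k(pair(e, c), cons(c, 0)), e))  →  0   [R2 at ε]

0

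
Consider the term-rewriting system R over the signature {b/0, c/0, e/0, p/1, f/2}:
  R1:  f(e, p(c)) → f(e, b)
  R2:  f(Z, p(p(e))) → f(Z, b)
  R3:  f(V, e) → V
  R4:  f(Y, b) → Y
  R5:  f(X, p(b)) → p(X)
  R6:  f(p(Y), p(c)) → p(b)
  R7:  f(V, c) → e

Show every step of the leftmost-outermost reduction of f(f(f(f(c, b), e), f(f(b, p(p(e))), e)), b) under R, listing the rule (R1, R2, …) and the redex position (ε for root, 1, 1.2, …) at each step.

c

1. f(f(f(f(c, b), e), f(f(b, p(p(e))), e)), b)  →  f(f(f(c, b), e), f(f(b, p(p(e))), e))   [R4 at ε]
2. f(f(f(c, b), e), f(f(b, p(p(e))), e))  →  f(f(c, b), f(f(b, p(p(e))), e))   [R3 at 1]
3. f(f(c, b), f(f(b, p(p(e))), e))  →  f(c, f(f(b, p(p(e))), e))   [R4 at 1]
4. f(c, f(f(b, p(p(e))), e))  →  f(c, f(b, p(p(e))))   [R3 at 2]
5. f(c, f(b, p(p(e))))  →  f(c, f(b, b))   [R2 at 2]
6. f(c, f(b, b))  →  f(c, b)   [R4 at 2]
7. f(c, b)  →  c   [R4 at ε]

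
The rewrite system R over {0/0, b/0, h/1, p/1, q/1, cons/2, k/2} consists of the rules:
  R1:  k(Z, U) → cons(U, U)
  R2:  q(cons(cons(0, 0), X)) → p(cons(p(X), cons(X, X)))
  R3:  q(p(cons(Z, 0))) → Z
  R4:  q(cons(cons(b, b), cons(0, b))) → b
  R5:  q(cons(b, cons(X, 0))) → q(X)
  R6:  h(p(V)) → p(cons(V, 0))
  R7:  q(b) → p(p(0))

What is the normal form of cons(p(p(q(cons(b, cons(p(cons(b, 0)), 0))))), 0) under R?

cons(p(p(b)), 0)

1. cons(p(p(q(cons(b, cons(p(cons(b, 0)), 0))))), 0)  →  cons(p(p(q(p(cons(b, 0))))), 0)   [R5 at 1.1.1]
2. cons(p(p(q(p(cons(b, 0))))), 0)  →  cons(p(p(b)), 0)   [R3 at 1.1.1]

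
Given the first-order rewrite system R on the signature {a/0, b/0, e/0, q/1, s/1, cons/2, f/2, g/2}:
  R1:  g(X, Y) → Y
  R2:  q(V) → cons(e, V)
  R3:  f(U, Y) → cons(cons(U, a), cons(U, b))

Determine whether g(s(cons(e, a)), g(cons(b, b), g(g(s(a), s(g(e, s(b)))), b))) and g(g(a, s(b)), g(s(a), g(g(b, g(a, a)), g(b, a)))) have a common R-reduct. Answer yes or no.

Reduce t₁ = g(s(cons(e, a)), g(cons(b, b), g(g(s(a), s(g(e, s(b)))), b))):
1. g(s(cons(e, a)), g(cons(b, b), g(g(s(a), s(g(e, s(b)))), b)))  →  g(cons(b, b), g(g(s(a), s(g(e, s(b)))), b))   [R1 at ε]
2. g(cons(b, b), g(g(s(a), s(g(e, s(b)))), b))  →  g(g(s(a), s(g(e, s(b)))), b)   [R1 at ε]
3. g(g(s(a), s(g(e, s(b)))), b)  →  b   [R1 at ε]

Reduce t₂ = g(g(a, s(b)), g(s(a), g(g(b, g(a, a)), g(b, a)))):
1. g(g(a, s(b)), g(s(a), g(g(b, g(a, a)), g(b, a))))  →  g(s(a), g(g(b, g(a, a)), g(b, a)))   [R1 at ε]
2. g(s(a), g(g(b, g(a, a)), g(b, a)))  →  g(g(b, g(a, a)), g(b, a))   [R1 at ε]
3. g(g(b, g(a, a)), g(b, a))  →  g(b, a)   [R1 at ε]
4. g(b, a)  →  a   [R1 at ε]

no — NF(t₁) = b, NF(t₂) = a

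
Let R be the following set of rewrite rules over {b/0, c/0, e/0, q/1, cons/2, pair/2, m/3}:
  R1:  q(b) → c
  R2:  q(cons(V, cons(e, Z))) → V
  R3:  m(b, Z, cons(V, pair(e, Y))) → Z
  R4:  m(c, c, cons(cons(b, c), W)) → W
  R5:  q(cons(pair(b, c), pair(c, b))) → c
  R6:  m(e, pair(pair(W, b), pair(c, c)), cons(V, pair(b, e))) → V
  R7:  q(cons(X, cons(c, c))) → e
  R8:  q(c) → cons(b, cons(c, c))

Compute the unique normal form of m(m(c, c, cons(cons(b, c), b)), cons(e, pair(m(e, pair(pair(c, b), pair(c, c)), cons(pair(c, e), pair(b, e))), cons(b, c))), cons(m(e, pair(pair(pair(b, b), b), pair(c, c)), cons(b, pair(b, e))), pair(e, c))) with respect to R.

cons(e, pair(pair(c, e), cons(b, c)))

1. m(m(c, c, cons(cons(b, c), b)), cons(e, pair(m(e, pair(pair(c, b), pair(c, c)), cons(pair(c, e), pair(b, e))), cons(b, c))), cons(m(e, pair(pair(pair(b, b), b), pair(c, c)), cons(b, pair(b, e))), pair(e, c)))  →  m(b, cons(e, pair(m(e, pair(pair(c, b), pair(c, c)), cons(pair(c, e), pair(b, e))), cons(b, c))), cons(m(e, pair(pair(pair(b, b), b), pair(c, c)), cons(b, pair(b, e))), pair(e, c)))   [R4 at 1]
2. m(b, cons(e, pair(m(e, pair(pair(c, b), pair(c, c)), cons(pair(c, e), pair(b, e))), cons(b, c))), cons(m(e, pair(pair(pair(b, b), b), pair(c, c)), cons(b, pair(b, e))), pair(e, c)))  →  cons(e, pair(m(e, pair(pair(c, b), pair(c, c)), cons(pair(c, e), pair(b, e))), cons(b, c)))   [R3 at ε]
3. cons(e, pair(m(e, pair(pair(c, b), pair(c, c)), cons(pair(c, e), pair(b, e))), cons(b, c)))  →  cons(e, pair(pair(c, e), cons(b, c)))   [R6 at 2.1]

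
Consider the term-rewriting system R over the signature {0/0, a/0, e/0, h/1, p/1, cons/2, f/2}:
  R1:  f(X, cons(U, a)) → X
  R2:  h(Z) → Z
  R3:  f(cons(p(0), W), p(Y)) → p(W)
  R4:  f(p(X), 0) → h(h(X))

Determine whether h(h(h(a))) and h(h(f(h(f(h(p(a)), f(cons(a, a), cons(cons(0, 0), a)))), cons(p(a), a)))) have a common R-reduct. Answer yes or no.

Reduce t₁ = h(h(h(a))):
1. h(h(h(a)))  →  h(h(a))   [R2 at ε]
2. h(h(a))  →  h(a)   [R2 at ε]
3. h(a)  →  a   [R2 at ε]

Reduce t₂ = h(h(f(h(f(h(p(a)), f(cons(a, a), cons(cons(0, 0), a)))), cons(p(a), a)))):
1. h(h(f(h(f(h(p(a)), f(cons(a, a), cons(cons(0, 0), a)))), cons(p(a), a))))  →  h(f(h(f(h(p(a)), f(cons(a, a), cons(cons(0, 0), a)))), cons(p(a), a)))   [R2 at ε]
2. h(f(h(f(h(p(a)), f(cons(a, a), cons(cons(0, 0), a)))), cons(p(a), a)))  →  f(h(f(h(p(a)), f(cons(a, a), cons(cons(0, 0), a)))), cons(p(a), a))   [R2 at ε]
3. f(h(f(h(p(a)), f(cons(a, a), cons(cons(0, 0), a)))), cons(p(a), a))  →  h(f(h(p(a)), f(cons(a, a), cons(cons(0, 0), a))))   [R1 at ε]
4. h(f(h(p(a)), f(cons(a, a), cons(cons(0, 0), a))))  →  f(h(p(a)), f(cons(a, a), cons(cons(0, 0), a)))   [R2 at ε]
5. f(h(p(a)), f(cons(a, a), cons(cons(0, 0), a)))  →  f(p(a), f(cons(a, a), cons(cons(0, 0), a)))   [R2 at 1]
6. f(p(a), f(cons(a, a), cons(cons(0, 0), a)))  →  f(p(a), cons(a, a))   [R1 at 2]
7. f(p(a), cons(a, a))  →  p(a)   [R1 at ε]

no — NF(t₁) = a, NF(t₂) = p(a)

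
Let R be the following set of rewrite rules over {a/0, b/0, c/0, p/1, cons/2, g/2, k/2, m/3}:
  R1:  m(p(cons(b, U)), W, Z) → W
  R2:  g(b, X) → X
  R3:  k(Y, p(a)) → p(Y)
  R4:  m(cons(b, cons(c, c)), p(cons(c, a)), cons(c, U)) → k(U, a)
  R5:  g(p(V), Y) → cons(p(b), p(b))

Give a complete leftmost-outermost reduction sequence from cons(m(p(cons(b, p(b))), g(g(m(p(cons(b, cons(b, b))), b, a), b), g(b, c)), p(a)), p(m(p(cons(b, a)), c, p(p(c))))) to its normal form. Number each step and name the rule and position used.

1. cons(m(p(cons(b, p(b))), g(g(m(p(cons(b, cons(b, b))), b, a), b), g(b, c)), p(a)), p(m(p(cons(b, a)), c, p(p(c)))))  →  cons(g(g(m(p(cons(b, cons(b, b))), b, a), b), g(b, c)), p(m(p(cons(b, a)), c, p(p(c)))))   [R1 at 1]
2. cons(g(g(m(p(cons(b, cons(b, b))), b, a), b), g(b, c)), p(m(p(cons(b, a)), c, p(p(c)))))  →  cons(g(g(b, b), g(b, c)), p(m(p(cons(b, a)), c, p(p(c)))))   [R1 at 1.1.1]
3. cons(g(g(b, b), g(b, c)), p(m(p(cons(b, a)), c, p(p(c)))))  →  cons(g(b, g(b, c)), p(m(p(cons(b, a)), c, p(p(c)))))   [R2 at 1.1]
4. cons(g(b, g(b, c)), p(m(p(cons(b, a)), c, p(p(c)))))  →  cons(g(b, c), p(m(p(cons(b, a)), c, p(p(c)))))   [R2 at 1]
5. cons(g(b, c), p(m(p(cons(b, a)), c, p(p(c)))))  →  cons(c, p(m(p(cons(b, a)), c, p(p(c)))))   [R2 at 1]
6. cons(c, p(m(p(cons(b, a)), c, p(p(c)))))  →  cons(c, p(c))   [R1 at 2.1]

cons(c, p(c))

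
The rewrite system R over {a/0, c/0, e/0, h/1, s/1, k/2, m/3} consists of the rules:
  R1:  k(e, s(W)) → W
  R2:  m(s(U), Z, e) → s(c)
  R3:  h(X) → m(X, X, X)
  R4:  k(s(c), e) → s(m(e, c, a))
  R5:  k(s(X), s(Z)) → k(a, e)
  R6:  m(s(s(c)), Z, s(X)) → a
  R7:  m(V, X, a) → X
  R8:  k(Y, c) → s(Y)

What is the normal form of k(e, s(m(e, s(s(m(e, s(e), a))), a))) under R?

1. k(e, s(m(e, s(s(m(e, s(e), a))), a)))  →  m(e, s(s(m(e, s(e), a))), a)   [R1 at ε]
2. m(e, s(s(m(e, s(e), a))), a)  →  s(s(m(e, s(e), a)))   [R7 at ε]
3. s(s(m(e, s(e), a)))  →  s(s(s(e)))   [R7 at 1.1]

s(s(s(e)))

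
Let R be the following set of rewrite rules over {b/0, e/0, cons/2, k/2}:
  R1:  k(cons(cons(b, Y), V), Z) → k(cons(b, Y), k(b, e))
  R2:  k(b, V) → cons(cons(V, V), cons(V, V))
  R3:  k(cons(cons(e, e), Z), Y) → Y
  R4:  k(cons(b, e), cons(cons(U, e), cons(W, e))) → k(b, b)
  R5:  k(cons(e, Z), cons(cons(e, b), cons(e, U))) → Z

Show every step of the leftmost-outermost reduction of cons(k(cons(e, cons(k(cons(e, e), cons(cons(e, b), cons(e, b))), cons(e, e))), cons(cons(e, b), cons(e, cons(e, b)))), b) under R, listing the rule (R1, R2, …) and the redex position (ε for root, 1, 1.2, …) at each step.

cons(cons(e, cons(e, e)), b)

1. cons(k(cons(e, cons(k(cons(e, e), cons(cons(e, b), cons(e, b))), cons(e, e))), cons(cons(e, b), cons(e, cons(e, b)))), b)  →  cons(cons(k(cons(e, e), cons(cons(e, b), cons(e, b))), cons(e, e)), b)   [R5 at 1]
2. cons(cons(k(cons(e, e), cons(cons(e, b), cons(e, b))), cons(e, e)), b)  →  cons(cons(e, cons(e, e)), b)   [R5 at 1.1]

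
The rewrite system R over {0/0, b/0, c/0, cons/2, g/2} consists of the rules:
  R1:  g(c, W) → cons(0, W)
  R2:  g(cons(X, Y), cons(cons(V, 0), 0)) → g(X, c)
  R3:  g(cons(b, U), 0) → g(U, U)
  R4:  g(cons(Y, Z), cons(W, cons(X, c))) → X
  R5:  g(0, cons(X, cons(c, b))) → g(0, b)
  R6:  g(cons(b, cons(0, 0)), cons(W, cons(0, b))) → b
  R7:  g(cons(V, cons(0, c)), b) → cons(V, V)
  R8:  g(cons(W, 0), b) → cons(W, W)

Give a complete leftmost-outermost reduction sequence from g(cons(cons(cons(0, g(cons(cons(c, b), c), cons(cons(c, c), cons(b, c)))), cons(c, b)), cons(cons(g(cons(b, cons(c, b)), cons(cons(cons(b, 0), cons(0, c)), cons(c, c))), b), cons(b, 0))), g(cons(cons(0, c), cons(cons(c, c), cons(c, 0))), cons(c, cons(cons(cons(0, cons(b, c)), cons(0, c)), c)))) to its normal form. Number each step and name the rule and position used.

1. g(cons(cons(cons(0, g(cons(cons(c, b), c), cons(cons(c, c), cons(b, c)))), cons(c, b)), cons(cons(g(cons(b, cons(c, b)), cons(cons(cons(b, 0), cons(0, c)), cons(c, c))), b), cons(b, 0))), g(cons(cons(0, c), cons(cons(c, c), cons(c, 0))), cons(c, cons(cons(cons(0, cons(b, c)), cons(0, c)), c))))  →  g(cons(cons(cons(0, b), cons(c, b)), cons(cons(g(cons(b, cons(c, b)), cons(cons(cons(b, 0), cons(0, c)), cons(c, c))), b), cons(b, 0))), g(cons(cons(0, c), cons(cons(c, c), cons(c, 0))), cons(c, cons(cons(cons(0, cons(b, c)), cons(0, c)), c))))   [R4 at 1.1.1.2]
2. g(cons(cons(cons(0, b), cons(c, b)), cons(cons(g(cons(b, cons(c, b)), cons(cons(cons(b, 0), cons(0, c)), cons(c, c))), b), cons(b, 0))), g(cons(cons(0, c), cons(cons(c, c), cons(c, 0))), cons(c, cons(cons(cons(0, cons(b, c)), cons(0, c)), c))))  →  g(cons(cons(cons(0, b), cons(c, b)), cons(cons(c, b), cons(b, 0))), g(cons(cons(0, c), cons(cons(c, c), cons(c, 0))), cons(c, cons(cons(cons(0, cons(b, c)), cons(0, c)), c))))   [R4 at 1.2.1.1]
3. g(cons(cons(cons(0, b), cons(c, b)), cons(cons(c, b), cons(b, 0))), g(cons(cons(0, c), cons(cons(c, c), cons(c, 0))), cons(c, cons(cons(cons(0, cons(b, c)), cons(0, c)), c))))  →  g(cons(cons(cons(0, b), cons(c, b)), cons(cons(c, b), cons(b, 0))), cons(cons(0, cons(b, c)), cons(0, c)))   [R4 at 2]
4. g(cons(cons(cons(0, b), cons(c, b)), cons(cons(c, b), cons(b, 0))), cons(cons(0, cons(b, c)), cons(0, c)))  →  0   [R4 at ε]

0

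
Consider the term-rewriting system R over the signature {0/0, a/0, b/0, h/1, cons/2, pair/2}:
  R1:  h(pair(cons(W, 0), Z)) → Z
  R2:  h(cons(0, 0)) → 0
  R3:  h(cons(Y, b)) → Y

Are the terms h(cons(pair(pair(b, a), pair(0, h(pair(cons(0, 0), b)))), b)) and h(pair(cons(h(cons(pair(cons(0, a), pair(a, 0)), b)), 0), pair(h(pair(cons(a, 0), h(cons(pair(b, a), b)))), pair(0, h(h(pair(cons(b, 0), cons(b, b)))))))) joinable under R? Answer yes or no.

Reduce t₁ = h(cons(pair(pair(b, a), pair(0, h(pair(cons(0, 0), b)))), b)):
1. h(cons(pair(pair(b, a), pair(0, h(pair(cons(0, 0), b)))), b))  →  pair(pair(b, a), pair(0, h(pair(cons(0, 0), b))))   [R3 at ε]
2. pair(pair(b, a), pair(0, h(pair(cons(0, 0), b))))  →  pair(pair(b, a), pair(0, b))   [R1 at 2.2]

Reduce t₂ = h(pair(cons(h(cons(pair(cons(0, a), pair(a, 0)), b)), 0), pair(h(pair(cons(a, 0), h(cons(pair(b, a), b)))), pair(0, h(h(pair(cons(b, 0), cons(b, b)))))))):
1. h(pair(cons(h(cons(pair(cons(0, a), pair(a, 0)), b)), 0), pair(h(pair(cons(a, 0), h(cons(pair(b, a), b)))), pair(0, h(h(pair(cons(b, 0), cons(b, b))))))))  →  pair(h(pair(cons(a, 0), h(cons(pair(b, a), b)))), pair(0, h(h(pair(cons(b, 0), cons(b, b))))))   [R1 at ε]
2. pair(h(pair(cons(a, 0), h(cons(pair(b, a), b)))), pair(0, h(h(pair(cons(b, 0), cons(b, b))))))  →  pair(h(cons(pair(b, a), b)), pair(0, h(h(pair(cons(b, 0), cons(b, b))))))   [R1 at 1]
3. pair(h(cons(pair(b, a), b)), pair(0, h(h(pair(cons(b, 0), cons(b, b))))))  →  pair(pair(b, a), pair(0, h(h(pair(cons(b, 0), cons(b, b))))))   [R3 at 1]
4. pair(pair(b, a), pair(0, h(h(pair(cons(b, 0), cons(b, b))))))  →  pair(pair(b, a), pair(0, h(cons(b, b))))   [R1 at 2.2.1]
5. pair(pair(b, a), pair(0, h(cons(b, b))))  →  pair(pair(b, a), pair(0, b))   [R3 at 2.2]

yes — NF(t₁) = pair(pair(b, a), pair(0, b)), NF(t₂) = pair(pair(b, a), pair(0, b))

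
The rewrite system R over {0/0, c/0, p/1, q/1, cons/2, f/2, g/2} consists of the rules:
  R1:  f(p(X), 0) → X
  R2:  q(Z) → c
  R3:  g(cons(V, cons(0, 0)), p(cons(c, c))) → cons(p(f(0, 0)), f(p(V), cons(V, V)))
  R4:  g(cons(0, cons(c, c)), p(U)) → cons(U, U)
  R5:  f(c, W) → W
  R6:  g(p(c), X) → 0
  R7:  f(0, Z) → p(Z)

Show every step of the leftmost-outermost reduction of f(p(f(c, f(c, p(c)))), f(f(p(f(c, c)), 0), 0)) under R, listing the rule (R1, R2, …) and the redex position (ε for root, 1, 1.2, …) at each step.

1. f(p(f(c, f(c, p(c)))), f(f(p(f(c, c)), 0), 0))  →  f(p(f(c, p(c))), f(f(p(f(c, c)), 0), 0))   [R5 at 1.1]
2. f(p(f(c, p(c))), f(f(p(f(c, c)), 0), 0))  →  f(p(p(c)), f(f(p(f(c, c)), 0), 0))   [R5 at 1.1]
3. f(p(p(c)), f(f(p(f(c, c)), 0), 0))  →  f(p(p(c)), f(f(c, c), 0))   [R1 at 2.1]
4. f(p(p(c)), f(f(c, c), 0))  →  f(p(p(c)), f(c, 0))   [R5 at 2.1]
5. f(p(p(c)), f(c, 0))  →  f(p(p(c)), 0)   [R5 at 2]
6. f(p(p(c)), 0)  →  p(c)   [R1 at ε]

p(c)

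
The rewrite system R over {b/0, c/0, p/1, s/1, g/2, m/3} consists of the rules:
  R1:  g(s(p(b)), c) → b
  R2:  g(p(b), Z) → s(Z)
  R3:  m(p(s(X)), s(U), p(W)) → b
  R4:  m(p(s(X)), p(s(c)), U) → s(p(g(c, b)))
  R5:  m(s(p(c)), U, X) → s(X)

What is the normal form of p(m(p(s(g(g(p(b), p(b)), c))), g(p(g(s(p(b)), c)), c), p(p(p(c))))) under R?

1. p(m(p(s(g(g(p(b), p(b)), c))), g(p(g(s(p(b)), c)), c), p(p(p(c)))))  →  p(m(p(s(g(s(p(b)), c))), g(p(g(s(p(b)), c)), c), p(p(p(c)))))   [R2 at 1.1.1.1.1]
2. p(m(p(s(g(s(p(b)), c))), g(p(g(s(p(b)), c)), c), p(p(p(c)))))  →  p(m(p(s(b)), g(p(g(s(p(b)), c)), c), p(p(p(c)))))   [R1 at 1.1.1.1]
3. p(m(p(s(b)), g(p(g(s(p(b)), c)), c), p(p(p(c)))))  →  p(m(p(s(b)), g(p(b), c), p(p(p(c)))))   [R1 at 1.2.1.1]
4. p(m(p(s(b)), g(p(b), c), p(p(p(c)))))  →  p(m(p(s(b)), s(c), p(p(p(c)))))   [R2 at 1.2]
5. p(m(p(s(b)), s(c), p(p(p(c)))))  →  p(b)   [R3 at 1]

p(b)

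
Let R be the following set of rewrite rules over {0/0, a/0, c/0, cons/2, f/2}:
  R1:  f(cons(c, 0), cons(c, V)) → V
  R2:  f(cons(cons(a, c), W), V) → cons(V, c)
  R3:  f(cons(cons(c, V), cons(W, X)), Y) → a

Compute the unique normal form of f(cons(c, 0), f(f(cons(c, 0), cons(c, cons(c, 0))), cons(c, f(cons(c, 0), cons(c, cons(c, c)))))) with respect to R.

c

1. f(cons(c, 0), f(f(cons(c, 0), cons(c, cons(c, 0))), cons(c, f(cons(c, 0), cons(c, cons(c, c))))))  →  f(cons(c, 0), f(cons(c, 0), cons(c, f(cons(c, 0), cons(c, cons(c, c))))))   [R1 at 2.1]
2. f(cons(c, 0), f(cons(c, 0), cons(c, f(cons(c, 0), cons(c, cons(c, c))))))  →  f(cons(c, 0), f(cons(c, 0), cons(c, cons(c, c))))   [R1 at 2]
3. f(cons(c, 0), f(cons(c, 0), cons(c, cons(c, c))))  →  f(cons(c, 0), cons(c, c))   [R1 at 2]
4. f(cons(c, 0), cons(c, c))  →  c   [R1 at ε]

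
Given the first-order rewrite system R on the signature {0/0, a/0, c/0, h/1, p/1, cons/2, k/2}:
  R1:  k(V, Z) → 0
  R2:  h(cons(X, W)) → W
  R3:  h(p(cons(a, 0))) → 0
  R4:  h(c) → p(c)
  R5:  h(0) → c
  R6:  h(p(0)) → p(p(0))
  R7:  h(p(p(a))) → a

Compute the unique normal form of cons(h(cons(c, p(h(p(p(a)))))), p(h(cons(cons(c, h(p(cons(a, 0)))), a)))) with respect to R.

1. cons(h(cons(c, p(h(p(p(a)))))), p(h(cons(cons(c, h(p(cons(a, 0)))), a))))  →  cons(p(h(p(p(a)))), p(h(cons(cons(c, h(p(cons(a, 0)))), a))))   [R2 at 1]
2. cons(p(h(p(p(a)))), p(h(cons(cons(c, h(p(cons(a, 0)))), a))))  →  cons(p(a), p(h(cons(cons(c, h(p(cons(a, 0)))), a))))   [R7 at 1.1]
3. cons(p(a), p(h(cons(cons(c, h(p(cons(a, 0)))), a))))  →  cons(p(a), p(a))   [R2 at 2.1]

cons(p(a), p(a))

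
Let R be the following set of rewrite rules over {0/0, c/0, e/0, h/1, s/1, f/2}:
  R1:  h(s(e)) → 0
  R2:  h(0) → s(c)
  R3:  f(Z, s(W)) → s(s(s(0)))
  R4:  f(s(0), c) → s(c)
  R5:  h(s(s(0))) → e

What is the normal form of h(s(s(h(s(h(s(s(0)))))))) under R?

1. h(s(s(h(s(h(s(s(0))))))))  →  h(s(s(h(s(e)))))   [R5 at 1.1.1.1.1]
2. h(s(s(h(s(e)))))  →  h(s(s(0)))   [R1 at 1.1.1]
3. h(s(s(0)))  →  e   [R5 at ε]

e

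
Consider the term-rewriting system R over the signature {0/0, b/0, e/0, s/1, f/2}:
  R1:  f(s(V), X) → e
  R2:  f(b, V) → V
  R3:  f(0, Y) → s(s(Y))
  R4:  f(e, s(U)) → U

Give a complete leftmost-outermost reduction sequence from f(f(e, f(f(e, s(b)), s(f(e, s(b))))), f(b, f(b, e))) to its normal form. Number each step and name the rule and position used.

e

1. f(f(e, f(f(e, s(b)), s(f(e, s(b))))), f(b, f(b, e)))  →  f(f(e, f(b, s(f(e, s(b))))), f(b, f(b, e)))   [R4 at 1.2.1]
2. f(f(e, f(b, s(f(e, s(b))))), f(b, f(b, e)))  →  f(f(e, s(f(e, s(b)))), f(b, f(b, e)))   [R2 at 1.2]
3. f(f(e, s(f(e, s(b)))), f(b, f(b, e)))  →  f(f(e, s(b)), f(b, f(b, e)))   [R4 at 1]
4. f(f(e, s(b)), f(b, f(b, e)))  →  f(b, f(b, f(b, e)))   [R4 at 1]
5. f(b, f(b, f(b, e)))  →  f(b, f(b, e))   [R2 at ε]
6. f(b, f(b, e))  →  f(b, e)   [R2 at ε]
7. f(b, e)  →  e   [R2 at ε]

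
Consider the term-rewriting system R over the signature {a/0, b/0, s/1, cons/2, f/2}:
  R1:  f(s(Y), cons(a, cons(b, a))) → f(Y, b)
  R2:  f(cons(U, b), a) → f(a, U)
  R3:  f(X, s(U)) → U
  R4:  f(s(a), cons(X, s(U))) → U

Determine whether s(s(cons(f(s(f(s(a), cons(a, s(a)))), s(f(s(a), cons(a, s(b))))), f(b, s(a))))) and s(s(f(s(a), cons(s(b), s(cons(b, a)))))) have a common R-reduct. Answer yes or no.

yes — NF(t₁) = s(s(cons(b, a))), NF(t₂) = s(s(cons(b, a)))

Reduce t₁ = s(s(cons(f(s(f(s(a), cons(a, s(a)))), s(f(s(a), cons(a, s(b))))), f(b, s(a))))):
1. s(s(cons(f(s(f(s(a), cons(a, s(a)))), s(f(s(a), cons(a, s(b))))), f(b, s(a)))))  →  s(s(cons(f(s(a), cons(a, s(b))), f(b, s(a)))))   [R3 at 1.1.1]
2. s(s(cons(f(s(a), cons(a, s(b))), f(b, s(a)))))  →  s(s(cons(b, f(b, s(a)))))   [R4 at 1.1.1]
3. s(s(cons(b, f(b, s(a)))))  →  s(s(cons(b, a)))   [R3 at 1.1.2]

Reduce t₂ = s(s(f(s(a), cons(s(b), s(cons(b, a)))))):
1. s(s(f(s(a), cons(s(b), s(cons(b, a))))))  →  s(s(cons(b, a)))   [R4 at 1.1]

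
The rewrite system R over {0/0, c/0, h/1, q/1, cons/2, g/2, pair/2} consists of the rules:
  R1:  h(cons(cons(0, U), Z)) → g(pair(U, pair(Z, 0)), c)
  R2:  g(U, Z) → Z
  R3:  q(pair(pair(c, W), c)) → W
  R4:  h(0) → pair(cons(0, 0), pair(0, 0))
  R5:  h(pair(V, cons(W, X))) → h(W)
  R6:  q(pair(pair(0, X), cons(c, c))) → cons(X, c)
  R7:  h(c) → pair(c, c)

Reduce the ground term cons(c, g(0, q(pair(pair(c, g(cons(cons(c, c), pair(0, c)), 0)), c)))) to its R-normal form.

1. cons(c, g(0, q(pair(pair(c, g(cons(cons(c, c), pair(0, c)), 0)), c))))  →  cons(c, q(pair(pair(c, g(cons(cons(c, c), pair(0, c)), 0)), c)))   [R2 at 2]
2. cons(c, q(pair(pair(c, g(cons(cons(c, c), pair(0, c)), 0)), c)))  →  cons(c, g(cons(cons(c, c), pair(0, c)), 0))   [R3 at 2]
3. cons(c, g(cons(cons(c, c), pair(0, c)), 0))  →  cons(c, 0)   [R2 at 2]

cons(c, 0)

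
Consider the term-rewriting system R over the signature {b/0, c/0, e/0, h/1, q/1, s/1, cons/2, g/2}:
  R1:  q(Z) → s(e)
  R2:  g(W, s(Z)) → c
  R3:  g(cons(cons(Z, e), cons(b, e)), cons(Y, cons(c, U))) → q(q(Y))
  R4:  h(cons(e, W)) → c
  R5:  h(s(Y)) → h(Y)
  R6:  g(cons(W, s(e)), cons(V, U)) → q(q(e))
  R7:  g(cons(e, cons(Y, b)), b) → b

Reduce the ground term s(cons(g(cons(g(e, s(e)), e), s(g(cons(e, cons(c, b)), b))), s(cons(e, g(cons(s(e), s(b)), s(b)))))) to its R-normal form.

1. s(cons(g(cons(g(e, s(e)), e), s(g(cons(e, cons(c, b)), b))), s(cons(e, g(cons(s(e), s(b)), s(b))))))  →  s(cons(c, s(cons(e, g(cons(s(e), s(b)), s(b))))))   [R2 at 1.1]
2. s(cons(c, s(cons(e, g(cons(s(e), s(b)), s(b))))))  →  s(cons(c, s(cons(e, c))))   [R2 at 1.2.1.2]

s(cons(c, s(cons(e, c))))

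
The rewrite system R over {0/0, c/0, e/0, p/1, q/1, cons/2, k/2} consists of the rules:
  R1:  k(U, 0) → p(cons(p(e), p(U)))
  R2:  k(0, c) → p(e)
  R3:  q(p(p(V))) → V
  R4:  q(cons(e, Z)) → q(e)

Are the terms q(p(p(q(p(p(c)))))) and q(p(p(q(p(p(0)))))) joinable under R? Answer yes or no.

Reduce t₁ = q(p(p(q(p(p(c)))))):
1. q(p(p(q(p(p(c))))))  →  q(p(p(c)))   [R3 at ε]
2. q(p(p(c)))  →  c   [R3 at ε]

Reduce t₂ = q(p(p(q(p(p(0)))))):
1. q(p(p(q(p(p(0))))))  →  q(p(p(0)))   [R3 at ε]
2. q(p(p(0)))  →  0   [R3 at ε]

no — NF(t₁) = c, NF(t₂) = 0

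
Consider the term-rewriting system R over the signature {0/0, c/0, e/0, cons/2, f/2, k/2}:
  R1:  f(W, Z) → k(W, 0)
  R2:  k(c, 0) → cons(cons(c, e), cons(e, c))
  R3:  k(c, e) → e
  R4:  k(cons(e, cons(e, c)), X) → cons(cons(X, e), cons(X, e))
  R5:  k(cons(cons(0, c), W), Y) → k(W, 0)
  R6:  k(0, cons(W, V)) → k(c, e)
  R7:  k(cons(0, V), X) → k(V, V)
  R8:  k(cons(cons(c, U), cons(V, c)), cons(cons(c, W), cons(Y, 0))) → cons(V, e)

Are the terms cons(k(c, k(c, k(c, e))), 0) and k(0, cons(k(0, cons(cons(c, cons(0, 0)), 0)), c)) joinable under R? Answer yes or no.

no — NF(t₁) = cons(e, 0), NF(t₂) = e

Reduce t₁ = cons(k(c, k(c, k(c, e))), 0):
1. cons(k(c, k(c, k(c, e))), 0)  →  cons(k(c, k(c, e)), 0)   [R3 at 1.2.2]
2. cons(k(c, k(c, e)), 0)  →  cons(k(c, e), 0)   [R3 at 1.2]
3. cons(k(c, e), 0)  →  cons(e, 0)   [R3 at 1]

Reduce t₂ = k(0, cons(k(0, cons(cons(c, cons(0, 0)), 0)), c)):
1. k(0, cons(k(0, cons(cons(c, cons(0, 0)), 0)), c))  →  k(c, e)   [R6 at ε]
2. k(c, e)  →  e   [R3 at ε]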